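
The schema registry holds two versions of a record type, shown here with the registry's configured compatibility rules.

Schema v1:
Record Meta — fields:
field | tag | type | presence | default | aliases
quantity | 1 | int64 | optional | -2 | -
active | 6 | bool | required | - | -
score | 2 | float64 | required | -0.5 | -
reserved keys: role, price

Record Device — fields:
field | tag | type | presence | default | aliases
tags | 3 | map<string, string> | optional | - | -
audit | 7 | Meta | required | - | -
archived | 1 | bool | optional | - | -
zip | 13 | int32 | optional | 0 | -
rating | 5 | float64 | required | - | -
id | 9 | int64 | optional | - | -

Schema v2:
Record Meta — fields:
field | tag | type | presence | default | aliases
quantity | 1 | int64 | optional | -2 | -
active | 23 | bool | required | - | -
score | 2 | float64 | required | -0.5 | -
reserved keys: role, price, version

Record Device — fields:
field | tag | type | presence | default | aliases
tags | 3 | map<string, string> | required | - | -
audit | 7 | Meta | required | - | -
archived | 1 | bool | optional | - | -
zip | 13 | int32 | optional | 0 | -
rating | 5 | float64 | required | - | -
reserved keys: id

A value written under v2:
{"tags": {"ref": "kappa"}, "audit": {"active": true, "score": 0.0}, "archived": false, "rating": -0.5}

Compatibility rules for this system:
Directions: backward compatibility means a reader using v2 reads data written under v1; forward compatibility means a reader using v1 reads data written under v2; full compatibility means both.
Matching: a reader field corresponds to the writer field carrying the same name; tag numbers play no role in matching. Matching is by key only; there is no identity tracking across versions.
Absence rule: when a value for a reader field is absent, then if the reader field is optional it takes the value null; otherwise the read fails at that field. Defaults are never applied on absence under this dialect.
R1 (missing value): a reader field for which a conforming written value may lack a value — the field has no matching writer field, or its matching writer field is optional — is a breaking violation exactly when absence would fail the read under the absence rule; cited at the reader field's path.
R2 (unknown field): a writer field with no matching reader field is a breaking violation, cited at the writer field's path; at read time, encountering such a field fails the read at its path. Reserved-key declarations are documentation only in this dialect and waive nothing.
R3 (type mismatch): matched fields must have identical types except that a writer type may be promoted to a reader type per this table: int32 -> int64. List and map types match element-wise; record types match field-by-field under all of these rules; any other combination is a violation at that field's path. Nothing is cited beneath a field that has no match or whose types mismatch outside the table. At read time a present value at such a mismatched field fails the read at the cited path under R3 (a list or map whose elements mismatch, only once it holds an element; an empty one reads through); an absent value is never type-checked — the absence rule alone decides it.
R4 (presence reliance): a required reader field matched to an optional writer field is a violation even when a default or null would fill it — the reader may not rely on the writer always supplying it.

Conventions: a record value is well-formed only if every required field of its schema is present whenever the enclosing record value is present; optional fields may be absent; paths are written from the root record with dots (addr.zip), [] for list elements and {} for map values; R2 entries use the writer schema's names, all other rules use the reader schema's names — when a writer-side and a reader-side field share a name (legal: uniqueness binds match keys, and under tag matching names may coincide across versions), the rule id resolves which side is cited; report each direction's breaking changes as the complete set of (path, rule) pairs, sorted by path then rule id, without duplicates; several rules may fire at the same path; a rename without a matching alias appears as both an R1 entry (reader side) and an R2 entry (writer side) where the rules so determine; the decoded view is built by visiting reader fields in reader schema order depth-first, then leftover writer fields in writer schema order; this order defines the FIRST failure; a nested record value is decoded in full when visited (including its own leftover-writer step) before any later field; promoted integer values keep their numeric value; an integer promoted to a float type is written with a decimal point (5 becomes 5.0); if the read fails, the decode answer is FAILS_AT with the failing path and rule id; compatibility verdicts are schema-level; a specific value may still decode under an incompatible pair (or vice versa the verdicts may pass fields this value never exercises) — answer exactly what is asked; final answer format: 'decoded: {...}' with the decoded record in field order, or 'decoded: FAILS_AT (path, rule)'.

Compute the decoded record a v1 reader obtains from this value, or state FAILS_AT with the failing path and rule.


decoded: {"tags": {"ref": "kappa"}, "audit": {"quantity": null, "active": true, "score": 0.0}, "archived": false, "zip": null, "rating": -0.5, "id": null}

arrows below run writer -> reader for Device
decoding the Device value with the v1 reader:
  tags := {"ref": "kappa"}
  audit.quantity := null (not supplied -> null)
  audit.active := true
  audit.score := 0.0
  archived := false
  zip := null (not supplied -> null)
  rating := -0.5
  id := null (not supplied -> null)
  => decoded: {"tags": {"ref": "kappa"}, "audit": {"quantity": null, "active": true, "score": 0.0}, "archived": false, "zip": null, "rating": -0.5, "id": null}
the rest of the Device diff is inert for this question:
  field active in record Meta: tag 6 changed to 23 -> triggers nothing under the printed rules; the Device answer is the same either way
  removed field id from record Device (its key "id" joins the reserved list) -> matters for Device compatibility verdicts, not for this value's decode
  field tags in record Device: optional changed to required -> matters for Device compatibility verdicts, not for this value's decode


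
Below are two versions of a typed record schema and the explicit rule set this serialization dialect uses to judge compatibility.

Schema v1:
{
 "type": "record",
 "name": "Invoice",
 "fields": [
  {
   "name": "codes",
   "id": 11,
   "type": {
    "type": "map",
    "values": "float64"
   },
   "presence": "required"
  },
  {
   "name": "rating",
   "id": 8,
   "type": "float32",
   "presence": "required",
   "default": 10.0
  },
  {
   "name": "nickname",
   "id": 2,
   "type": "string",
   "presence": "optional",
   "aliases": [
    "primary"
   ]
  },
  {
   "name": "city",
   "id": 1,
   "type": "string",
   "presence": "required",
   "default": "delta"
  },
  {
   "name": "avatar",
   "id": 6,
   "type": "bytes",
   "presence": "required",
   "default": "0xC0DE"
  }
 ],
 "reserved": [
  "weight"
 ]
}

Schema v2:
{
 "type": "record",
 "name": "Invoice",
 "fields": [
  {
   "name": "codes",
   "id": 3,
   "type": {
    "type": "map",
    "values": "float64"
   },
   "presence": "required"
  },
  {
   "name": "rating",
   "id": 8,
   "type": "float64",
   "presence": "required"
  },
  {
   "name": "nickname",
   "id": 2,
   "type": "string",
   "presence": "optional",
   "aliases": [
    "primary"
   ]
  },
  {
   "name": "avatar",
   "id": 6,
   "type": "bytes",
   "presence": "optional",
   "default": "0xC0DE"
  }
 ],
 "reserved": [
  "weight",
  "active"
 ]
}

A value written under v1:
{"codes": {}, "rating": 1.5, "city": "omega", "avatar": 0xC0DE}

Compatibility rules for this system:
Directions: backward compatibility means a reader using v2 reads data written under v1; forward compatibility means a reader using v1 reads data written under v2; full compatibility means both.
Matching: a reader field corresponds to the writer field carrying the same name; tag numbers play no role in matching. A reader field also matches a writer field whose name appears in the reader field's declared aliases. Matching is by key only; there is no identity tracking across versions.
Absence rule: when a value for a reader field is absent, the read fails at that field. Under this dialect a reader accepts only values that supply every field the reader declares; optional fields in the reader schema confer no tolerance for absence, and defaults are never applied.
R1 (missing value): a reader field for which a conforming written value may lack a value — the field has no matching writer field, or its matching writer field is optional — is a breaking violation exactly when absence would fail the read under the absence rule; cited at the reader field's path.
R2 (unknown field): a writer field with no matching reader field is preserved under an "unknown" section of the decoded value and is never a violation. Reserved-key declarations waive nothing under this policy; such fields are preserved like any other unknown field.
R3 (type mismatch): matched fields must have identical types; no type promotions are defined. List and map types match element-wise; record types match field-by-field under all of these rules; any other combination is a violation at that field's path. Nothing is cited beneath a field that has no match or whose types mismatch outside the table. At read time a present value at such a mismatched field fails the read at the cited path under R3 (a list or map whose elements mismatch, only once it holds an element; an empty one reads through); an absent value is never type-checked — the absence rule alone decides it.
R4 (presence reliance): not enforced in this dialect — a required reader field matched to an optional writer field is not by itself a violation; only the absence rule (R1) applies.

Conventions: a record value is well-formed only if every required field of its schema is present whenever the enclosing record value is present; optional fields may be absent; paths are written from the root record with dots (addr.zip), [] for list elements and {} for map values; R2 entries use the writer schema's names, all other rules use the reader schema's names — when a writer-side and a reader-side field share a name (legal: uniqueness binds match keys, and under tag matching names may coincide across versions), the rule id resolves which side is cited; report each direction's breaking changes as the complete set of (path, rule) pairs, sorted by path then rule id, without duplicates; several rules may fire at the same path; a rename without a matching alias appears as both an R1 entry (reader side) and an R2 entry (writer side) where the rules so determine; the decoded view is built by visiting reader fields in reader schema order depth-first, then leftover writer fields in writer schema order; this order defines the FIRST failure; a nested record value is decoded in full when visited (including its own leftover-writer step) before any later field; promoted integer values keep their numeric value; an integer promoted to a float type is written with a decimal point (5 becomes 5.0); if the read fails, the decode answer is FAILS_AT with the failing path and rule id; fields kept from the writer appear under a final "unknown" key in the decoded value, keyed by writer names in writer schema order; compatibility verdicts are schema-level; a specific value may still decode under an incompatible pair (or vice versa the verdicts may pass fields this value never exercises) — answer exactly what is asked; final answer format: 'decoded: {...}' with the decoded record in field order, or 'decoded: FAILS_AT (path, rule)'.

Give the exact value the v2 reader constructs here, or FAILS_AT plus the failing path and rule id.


decoded: FAILS_AT (rating, R3)

each type pair in Invoice: writer, then reader
decode walk for Invoice under reader schema v2:
  codes := {}
  read fails at rating under R3
  => FAILS_AT (rating, R3)
the other Invoice changes do not affect what is asked:
  removed field city from record Invoice -> a verdict-level change on Invoice — the shown value reads the same
  field avatar in record Invoice: required changed to optional -> a verdict-level change on Invoice — the shown value reads the same
  field codes in record Invoice: tag 11 changed to 3 -> no rule fires on it and the decoded Invoice view is identical with or without it


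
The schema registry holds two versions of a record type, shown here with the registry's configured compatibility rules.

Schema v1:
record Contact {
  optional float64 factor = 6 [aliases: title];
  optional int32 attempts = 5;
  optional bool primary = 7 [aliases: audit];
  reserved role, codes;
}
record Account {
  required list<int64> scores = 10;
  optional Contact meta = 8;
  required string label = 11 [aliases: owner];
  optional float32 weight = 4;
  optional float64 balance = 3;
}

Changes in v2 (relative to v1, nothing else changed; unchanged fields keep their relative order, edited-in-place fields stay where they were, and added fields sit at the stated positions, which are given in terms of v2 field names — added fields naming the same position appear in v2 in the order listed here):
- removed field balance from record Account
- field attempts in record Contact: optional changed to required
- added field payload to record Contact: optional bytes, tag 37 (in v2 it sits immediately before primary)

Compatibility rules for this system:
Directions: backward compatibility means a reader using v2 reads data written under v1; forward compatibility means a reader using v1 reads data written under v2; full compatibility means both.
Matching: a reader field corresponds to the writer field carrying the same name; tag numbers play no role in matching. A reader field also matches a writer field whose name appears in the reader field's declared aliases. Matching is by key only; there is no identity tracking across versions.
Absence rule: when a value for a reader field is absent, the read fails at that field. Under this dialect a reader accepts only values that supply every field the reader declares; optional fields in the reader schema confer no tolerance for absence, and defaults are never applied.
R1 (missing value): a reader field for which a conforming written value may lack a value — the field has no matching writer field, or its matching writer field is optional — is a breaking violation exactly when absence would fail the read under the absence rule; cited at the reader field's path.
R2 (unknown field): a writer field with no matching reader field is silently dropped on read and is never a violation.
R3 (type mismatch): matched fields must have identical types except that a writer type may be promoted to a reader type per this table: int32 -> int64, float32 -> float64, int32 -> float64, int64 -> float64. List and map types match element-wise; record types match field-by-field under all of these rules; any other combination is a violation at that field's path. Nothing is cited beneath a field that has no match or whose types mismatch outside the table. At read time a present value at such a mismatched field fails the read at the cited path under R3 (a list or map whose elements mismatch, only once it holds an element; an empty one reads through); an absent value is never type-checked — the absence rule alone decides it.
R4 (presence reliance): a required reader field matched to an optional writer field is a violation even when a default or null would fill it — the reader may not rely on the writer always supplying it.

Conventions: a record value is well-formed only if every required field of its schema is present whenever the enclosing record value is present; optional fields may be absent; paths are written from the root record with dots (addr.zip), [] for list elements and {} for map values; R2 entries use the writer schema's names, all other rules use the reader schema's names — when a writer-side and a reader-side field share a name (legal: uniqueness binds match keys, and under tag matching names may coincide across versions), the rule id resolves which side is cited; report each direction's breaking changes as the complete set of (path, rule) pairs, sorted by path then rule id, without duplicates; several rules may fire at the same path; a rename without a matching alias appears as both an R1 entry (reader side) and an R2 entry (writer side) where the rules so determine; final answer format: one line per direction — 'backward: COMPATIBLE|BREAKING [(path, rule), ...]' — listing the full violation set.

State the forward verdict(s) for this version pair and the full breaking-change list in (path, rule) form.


forward: BREAKING [(balance, R1), (meta, R1), (meta.factor, R1), (meta.primary, R1), (weight, R1)]

each type pair in Account: writer, then reader
forward pass over Account, reader schema v1, writer schema v2:
  list<int64> -> list<int64>, writer required: scores aligns to scores
  Contact -> Contact, writer optional: meta aligns to meta
  string -> string, writer required: label aligns to label
  float32 -> float32, writer optional: weight aligns to weight
  balance: no writer match
  float64 -> float64, writer optional: meta.factor aligns to meta.factor
  int32 -> int32, writer required: meta.attempts aligns to meta.attempts
  bool -> bool, writer optional: meta.primary aligns to meta.primary
  meta.payload (writer side), unknown to reader
  R1 fires at balance
  R1 fires at meta
  R1 fires at meta.factor
  R1 fires at meta.primary
  R1 fires at weight
  => forward: BREAKING (5)
ruling out the remaining Account differences:
  removed field balance from record Account -> fires only in the backward direction of Account, which is not asked here
  added field payload to record Contact: optional bytes, tag 37 (in v2 it sits immediately before primary) -> fires only in the backward direction of Account, which is not asked here


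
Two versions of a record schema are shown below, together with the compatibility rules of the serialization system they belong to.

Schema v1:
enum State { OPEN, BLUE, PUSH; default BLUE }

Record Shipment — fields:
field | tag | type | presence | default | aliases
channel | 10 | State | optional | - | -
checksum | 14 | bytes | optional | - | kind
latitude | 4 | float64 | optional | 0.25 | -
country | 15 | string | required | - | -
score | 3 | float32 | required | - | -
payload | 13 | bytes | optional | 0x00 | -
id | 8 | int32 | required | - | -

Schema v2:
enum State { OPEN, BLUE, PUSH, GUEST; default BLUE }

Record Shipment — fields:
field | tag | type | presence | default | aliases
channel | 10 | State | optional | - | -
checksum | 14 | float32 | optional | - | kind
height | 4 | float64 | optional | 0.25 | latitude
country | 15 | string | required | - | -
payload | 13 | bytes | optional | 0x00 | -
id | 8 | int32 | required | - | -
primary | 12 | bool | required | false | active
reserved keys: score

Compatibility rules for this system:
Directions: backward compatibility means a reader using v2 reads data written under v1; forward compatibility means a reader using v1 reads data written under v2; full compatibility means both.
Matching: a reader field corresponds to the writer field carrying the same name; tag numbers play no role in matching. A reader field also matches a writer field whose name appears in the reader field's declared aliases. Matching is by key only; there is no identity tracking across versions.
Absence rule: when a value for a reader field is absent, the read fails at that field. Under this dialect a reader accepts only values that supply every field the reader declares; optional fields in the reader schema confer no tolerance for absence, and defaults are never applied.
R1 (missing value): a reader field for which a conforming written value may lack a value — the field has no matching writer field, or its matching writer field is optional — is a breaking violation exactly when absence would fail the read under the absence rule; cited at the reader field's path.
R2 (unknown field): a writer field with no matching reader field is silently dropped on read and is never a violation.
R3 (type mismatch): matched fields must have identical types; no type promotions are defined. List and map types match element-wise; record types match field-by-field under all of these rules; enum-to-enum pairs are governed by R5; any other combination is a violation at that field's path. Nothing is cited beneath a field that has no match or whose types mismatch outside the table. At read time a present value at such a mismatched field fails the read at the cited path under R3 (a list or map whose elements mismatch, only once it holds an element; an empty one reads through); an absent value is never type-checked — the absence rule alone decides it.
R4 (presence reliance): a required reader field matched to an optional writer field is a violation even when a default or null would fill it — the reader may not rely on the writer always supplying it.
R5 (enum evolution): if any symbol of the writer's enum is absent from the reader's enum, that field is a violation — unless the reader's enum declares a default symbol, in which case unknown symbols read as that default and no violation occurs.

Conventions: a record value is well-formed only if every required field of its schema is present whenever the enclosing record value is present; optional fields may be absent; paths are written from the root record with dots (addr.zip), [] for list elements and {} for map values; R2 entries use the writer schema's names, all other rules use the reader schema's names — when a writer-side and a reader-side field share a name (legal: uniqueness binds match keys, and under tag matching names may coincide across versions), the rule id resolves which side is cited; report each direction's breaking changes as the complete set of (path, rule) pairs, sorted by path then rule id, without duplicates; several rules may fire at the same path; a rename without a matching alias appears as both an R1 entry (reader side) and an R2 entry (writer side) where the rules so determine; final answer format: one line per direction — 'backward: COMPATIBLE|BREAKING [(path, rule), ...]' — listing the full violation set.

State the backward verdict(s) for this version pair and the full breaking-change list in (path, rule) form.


arrows below run writer -> reader for Shipment
backward on Shipment — v2 reading data written by v1:
  State -> State, writer optional: channel aligns to channel
  bytes -> float32, writer optional: checksum aligns to checksum
  float64 -> float64, writer optional: height aligns to latitude
  string -> string, writer required: country aligns to country
  bytes -> bytes, writer optional: payload aligns to payload
  int32 -> int32, writer required: id aligns to id
  no writer field matches reader primary
  writer field score has no reader counterpart
  R1 fires at channel
  R1 fires at checksum
  R3 fires at checksum
  R1 fires at height
  R1 fires at payload
  R1 fires at primary
  backward on Shipment therefore BREAKING (6)
checking off the Shipment differences that do not matter here:
  enum State (field channel in record Shipment): symbol GUEST added -> no rule fires on it in Shipment's dialect; the asked verdict holds
  removed field score from record Shipment (its key "score" joins the reserved list) -> matters only for Shipment's forward compatibility — outside the asked direction

backward: BREAKING [(channel, R1), (checksum, R1), (checksum, R3), (height, R1), (payload, R1), (primary, R1)]


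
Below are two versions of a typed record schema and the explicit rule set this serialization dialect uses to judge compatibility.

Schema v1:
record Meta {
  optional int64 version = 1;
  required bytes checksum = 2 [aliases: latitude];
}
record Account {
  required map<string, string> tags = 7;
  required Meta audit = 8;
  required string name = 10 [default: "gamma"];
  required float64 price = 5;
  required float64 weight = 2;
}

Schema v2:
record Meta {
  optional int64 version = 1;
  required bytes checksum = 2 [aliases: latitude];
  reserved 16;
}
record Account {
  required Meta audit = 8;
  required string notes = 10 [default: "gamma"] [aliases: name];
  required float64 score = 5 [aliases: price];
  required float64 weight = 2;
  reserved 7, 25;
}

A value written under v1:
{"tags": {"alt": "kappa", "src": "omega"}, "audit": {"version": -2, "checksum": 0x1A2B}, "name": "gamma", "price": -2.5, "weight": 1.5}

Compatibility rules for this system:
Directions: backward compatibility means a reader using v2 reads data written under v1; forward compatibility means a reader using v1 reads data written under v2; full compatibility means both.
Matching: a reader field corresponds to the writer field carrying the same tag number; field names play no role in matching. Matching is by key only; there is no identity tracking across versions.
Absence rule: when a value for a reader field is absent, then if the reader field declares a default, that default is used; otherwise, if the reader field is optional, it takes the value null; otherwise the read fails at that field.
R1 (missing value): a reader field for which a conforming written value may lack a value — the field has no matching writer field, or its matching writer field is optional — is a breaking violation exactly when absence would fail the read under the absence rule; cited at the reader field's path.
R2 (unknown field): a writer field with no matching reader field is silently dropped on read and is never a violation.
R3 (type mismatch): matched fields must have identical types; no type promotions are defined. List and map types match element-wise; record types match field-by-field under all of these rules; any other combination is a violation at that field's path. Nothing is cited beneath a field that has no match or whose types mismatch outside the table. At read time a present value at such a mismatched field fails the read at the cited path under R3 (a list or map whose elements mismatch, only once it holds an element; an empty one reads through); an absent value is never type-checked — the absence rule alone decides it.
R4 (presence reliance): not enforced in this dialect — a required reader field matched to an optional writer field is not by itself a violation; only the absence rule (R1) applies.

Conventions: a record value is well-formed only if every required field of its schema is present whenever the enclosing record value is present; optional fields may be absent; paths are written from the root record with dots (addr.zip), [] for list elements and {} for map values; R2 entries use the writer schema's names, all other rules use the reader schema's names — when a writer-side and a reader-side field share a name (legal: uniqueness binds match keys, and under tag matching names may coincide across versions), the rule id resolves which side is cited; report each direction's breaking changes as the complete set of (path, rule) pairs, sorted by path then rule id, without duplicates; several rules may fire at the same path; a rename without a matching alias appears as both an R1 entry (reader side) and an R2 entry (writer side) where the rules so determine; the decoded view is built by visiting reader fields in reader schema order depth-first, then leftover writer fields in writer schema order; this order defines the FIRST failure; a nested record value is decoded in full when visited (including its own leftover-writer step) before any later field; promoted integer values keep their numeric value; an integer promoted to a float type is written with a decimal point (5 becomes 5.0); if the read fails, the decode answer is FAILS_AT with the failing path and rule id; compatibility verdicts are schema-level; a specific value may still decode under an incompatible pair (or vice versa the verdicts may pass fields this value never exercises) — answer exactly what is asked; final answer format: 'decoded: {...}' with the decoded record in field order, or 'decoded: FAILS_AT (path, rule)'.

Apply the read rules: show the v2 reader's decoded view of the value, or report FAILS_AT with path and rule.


arrows below run writer -> reader for Account
decode (reader v2):
  audit.version := -2
  audit.checksum := 0x1A2B
  notes := "gamma" (from writer name)
  score := -2.5 (from writer price)
  weight := 1.5
  writer tags: unknown -> dropped
  => decoded: {"audit": {"version": -2, "checksum": 0x1A2B}, "notes": "gamma", "score": -2.5, "weight": 1.5}

decoded: {"audit": {"version": -2, "checksum": 0x1A2B}, "notes": "gamma", "score": -2.5, "weight": 1.5}


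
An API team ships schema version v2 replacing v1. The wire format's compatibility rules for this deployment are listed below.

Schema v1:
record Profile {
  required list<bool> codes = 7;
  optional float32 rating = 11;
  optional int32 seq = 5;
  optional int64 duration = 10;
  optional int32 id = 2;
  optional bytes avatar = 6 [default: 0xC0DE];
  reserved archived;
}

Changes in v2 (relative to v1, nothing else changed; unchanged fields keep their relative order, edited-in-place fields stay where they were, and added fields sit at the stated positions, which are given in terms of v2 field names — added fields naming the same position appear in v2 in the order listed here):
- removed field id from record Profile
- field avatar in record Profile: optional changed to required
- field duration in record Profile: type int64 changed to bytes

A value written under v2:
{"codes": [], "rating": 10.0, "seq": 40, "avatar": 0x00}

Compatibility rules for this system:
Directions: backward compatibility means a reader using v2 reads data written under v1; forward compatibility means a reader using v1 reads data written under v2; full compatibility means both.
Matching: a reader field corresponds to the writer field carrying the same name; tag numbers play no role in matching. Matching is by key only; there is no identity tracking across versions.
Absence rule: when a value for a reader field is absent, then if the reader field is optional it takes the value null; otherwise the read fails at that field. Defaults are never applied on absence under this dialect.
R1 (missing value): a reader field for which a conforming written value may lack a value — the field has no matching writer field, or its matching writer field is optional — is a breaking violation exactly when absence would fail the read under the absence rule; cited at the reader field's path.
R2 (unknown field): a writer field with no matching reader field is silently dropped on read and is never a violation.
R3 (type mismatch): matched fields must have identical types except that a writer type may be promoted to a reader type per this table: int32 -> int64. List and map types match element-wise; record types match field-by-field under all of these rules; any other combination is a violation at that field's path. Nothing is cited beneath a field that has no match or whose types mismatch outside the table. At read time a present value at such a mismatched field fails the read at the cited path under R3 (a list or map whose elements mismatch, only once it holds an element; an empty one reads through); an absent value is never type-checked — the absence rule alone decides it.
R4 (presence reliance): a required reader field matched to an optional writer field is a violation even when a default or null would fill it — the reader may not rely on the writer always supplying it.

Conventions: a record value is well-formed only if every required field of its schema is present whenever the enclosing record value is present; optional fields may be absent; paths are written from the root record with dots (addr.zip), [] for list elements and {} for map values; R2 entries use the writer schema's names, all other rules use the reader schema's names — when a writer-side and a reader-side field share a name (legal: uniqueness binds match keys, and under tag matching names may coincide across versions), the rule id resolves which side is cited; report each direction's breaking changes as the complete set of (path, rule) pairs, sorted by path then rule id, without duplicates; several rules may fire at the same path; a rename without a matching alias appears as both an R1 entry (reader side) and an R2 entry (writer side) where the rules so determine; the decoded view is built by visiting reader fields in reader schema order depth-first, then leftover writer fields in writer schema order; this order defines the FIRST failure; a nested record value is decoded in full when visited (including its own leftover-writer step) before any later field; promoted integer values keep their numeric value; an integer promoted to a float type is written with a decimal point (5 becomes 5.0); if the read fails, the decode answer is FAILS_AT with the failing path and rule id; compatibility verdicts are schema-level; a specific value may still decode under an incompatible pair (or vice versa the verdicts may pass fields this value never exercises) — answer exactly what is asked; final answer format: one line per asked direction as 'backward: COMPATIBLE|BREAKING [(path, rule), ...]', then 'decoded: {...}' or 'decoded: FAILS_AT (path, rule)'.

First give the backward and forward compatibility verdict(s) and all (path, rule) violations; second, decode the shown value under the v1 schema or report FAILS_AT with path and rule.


backward: BREAKING [(avatar, R1), (avatar, R4), (duration, R3)]; forward: BREAKING [(duration, R3)]; decoded: {"codes": [], "rating": 10.0, "seq": 40, "duration": null, "id": null, "avatar": 0x00}

the writer's type comes first in each Profile pair
backward on Profile — v2 reading data written by v1:
  list<bool> -> list<bool>, writer required: codes aligns to codes
  float32 -> float32, writer optional: rating aligns to rating
  int32 -> int32, writer optional: seq aligns to seq
  int64 -> bytes, writer optional: duration aligns to duration
  bytes -> bytes, writer optional: avatar aligns to avatar
  id (writer side), unknown to reader
  R1 fires at avatar
  R4 fires at avatar
  R3 fires at duration
  => backward: BREAKING (3)
forward on Profile — v1 reading data written by v2:
  list<bool> -> list<bool>, writer required: codes aligns to codes
  float32 -> float32, writer optional: rating aligns to rating
  int32 -> int32, writer optional: seq aligns to seq
  bytes -> int64, writer optional: duration aligns to duration
  no writer field matches reader id
  bytes -> bytes, writer required: avatar aligns to avatar
  R3 fires at duration
  => forward: BREAKING (1)
migrating the Profile value to v1:
  codes := []
  rating := 10.0
  seq := 40
  duration := null (absent, optional -> null)
  id := null (absent, optional -> null)
  avatar := 0x00
  => decoded: {"codes": [], "rating": 10.0, "seq": 40, "duration": null, "id": null, "avatar": 0x00}


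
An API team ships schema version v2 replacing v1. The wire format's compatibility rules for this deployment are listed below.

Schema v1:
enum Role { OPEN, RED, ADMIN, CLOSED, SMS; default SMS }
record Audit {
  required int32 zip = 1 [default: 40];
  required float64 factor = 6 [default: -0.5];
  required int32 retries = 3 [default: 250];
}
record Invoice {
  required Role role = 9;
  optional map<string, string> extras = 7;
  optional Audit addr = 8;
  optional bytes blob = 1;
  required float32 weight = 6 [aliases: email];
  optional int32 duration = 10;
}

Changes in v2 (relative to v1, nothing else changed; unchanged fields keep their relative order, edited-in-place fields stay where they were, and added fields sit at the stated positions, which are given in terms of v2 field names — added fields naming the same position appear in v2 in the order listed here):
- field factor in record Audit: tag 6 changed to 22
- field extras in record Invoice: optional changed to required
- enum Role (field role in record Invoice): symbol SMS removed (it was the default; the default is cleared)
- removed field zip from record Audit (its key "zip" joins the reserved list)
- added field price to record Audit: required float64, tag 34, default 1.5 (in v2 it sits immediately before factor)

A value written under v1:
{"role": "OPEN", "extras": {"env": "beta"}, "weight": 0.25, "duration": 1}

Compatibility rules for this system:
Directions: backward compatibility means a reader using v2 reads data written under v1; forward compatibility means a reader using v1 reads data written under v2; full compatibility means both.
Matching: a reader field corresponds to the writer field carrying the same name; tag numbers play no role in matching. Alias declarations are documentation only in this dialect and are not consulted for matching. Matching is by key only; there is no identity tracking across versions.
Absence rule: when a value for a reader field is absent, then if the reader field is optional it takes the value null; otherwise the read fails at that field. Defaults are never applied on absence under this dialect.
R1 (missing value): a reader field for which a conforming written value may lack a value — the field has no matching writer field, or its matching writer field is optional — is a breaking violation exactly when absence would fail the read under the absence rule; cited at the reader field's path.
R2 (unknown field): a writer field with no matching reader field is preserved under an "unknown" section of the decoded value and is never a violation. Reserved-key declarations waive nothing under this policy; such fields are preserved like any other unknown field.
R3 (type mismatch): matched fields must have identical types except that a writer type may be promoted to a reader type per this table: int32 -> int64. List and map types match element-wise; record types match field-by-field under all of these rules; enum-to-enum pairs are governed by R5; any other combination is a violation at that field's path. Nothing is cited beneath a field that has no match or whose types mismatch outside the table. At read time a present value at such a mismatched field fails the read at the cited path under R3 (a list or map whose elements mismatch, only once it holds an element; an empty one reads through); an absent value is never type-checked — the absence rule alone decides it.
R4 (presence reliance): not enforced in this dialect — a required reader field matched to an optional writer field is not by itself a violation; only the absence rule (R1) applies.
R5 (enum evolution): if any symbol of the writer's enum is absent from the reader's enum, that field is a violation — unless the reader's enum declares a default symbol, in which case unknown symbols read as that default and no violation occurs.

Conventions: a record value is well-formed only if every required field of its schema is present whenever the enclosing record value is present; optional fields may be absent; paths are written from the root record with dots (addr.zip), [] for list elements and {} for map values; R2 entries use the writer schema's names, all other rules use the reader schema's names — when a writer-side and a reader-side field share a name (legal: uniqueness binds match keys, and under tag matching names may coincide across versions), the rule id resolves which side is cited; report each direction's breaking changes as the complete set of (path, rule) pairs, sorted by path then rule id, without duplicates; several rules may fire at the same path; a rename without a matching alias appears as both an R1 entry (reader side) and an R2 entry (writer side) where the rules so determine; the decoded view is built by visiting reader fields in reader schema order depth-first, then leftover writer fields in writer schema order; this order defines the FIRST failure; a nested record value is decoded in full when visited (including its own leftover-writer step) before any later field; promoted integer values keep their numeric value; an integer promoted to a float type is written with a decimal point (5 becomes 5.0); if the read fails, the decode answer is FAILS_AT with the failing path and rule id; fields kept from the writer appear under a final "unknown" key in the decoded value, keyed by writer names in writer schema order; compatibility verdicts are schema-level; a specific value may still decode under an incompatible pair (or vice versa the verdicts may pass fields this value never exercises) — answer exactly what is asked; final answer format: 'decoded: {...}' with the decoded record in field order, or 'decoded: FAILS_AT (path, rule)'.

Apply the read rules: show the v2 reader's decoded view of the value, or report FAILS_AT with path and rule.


the writer's type comes first in each Invoice pair
migrating the Invoice value to v2:
  role := "OPEN"
  extras := {"env": "beta"}
  addr := null (missing; optional => null)
  blob := null (missing; optional => null)
  weight := 0.25
  duration := 1
  => decoded: {"role": "OPEN", "extras": {"env": "beta"}, "addr": null, "blob": null, "weight": 0.25, "duration": 1}
diffs on Invoice not affecting the asked answer:
  field factor in record Audit: tag 6 changed to 22 -> triggers nothing under the printed rules; the Invoice answer is the same either way
  field extras in record Invoice: optional changed to required -> shifts the Invoice verdicts, not this decode
  enum Role (field role in record Invoice): symbol SMS removed (it was the default; the default is cleared) -> shifts the Invoice verdicts, not this decode
  removed field zip from record Audit (its key "zip" joins the reserved list) -> shifts the Invoice verdicts, not this decode
  added field price to record Audit: required float64, tag 34, default 1.5 (in v2 it sits immediately before factor) -> shifts the Invoice verdicts, not this decode

decoded: {"role": "OPEN", "extras": {"env": "beta"}, "addr": null, "blob": null, "weight": 0.25, "duration": 1}
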